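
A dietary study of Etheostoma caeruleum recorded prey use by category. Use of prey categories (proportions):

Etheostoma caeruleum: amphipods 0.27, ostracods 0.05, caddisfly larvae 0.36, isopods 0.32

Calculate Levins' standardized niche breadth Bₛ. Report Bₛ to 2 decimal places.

Σpᵢ² = 0.27² + 0.05² + 0.36² + 0.32² = 0.0729 + 0.0025 + 0.1296 + 0.1024 = 0.3074
B = 1 / 0.3074 = 3.2531
Bₛ = (B − 1)/(n − 1) = (3.2531 − 1)/(4 − 1) = 2.2531/3 = 0.7510

0.75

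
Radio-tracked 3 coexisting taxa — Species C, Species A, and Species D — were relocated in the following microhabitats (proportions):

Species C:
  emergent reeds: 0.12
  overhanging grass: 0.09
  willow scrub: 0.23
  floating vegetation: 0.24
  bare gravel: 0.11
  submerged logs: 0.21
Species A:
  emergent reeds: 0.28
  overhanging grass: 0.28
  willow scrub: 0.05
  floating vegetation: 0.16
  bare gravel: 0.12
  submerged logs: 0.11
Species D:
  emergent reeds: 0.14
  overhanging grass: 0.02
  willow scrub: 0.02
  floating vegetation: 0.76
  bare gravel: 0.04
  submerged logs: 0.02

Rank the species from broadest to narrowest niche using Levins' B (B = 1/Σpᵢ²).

Σp_Cᵢ² = 0.12² + 0.09² + 0.23² + 0.24² + 0.11² + 0.21² = 0.0144 + 0.0081 + 0.0529 + 0.0576 + 0.0121 + 0.0441 = 0.1892
B_C = 1 / 0.1892 = 5.2854
Σp_Aᵢ² = 0.28² + 0.28² + 0.05² + 0.16² + 0.12² + 0.11² = 0.0784 + 0.0784 + 0.0025 + 0.0256 + 0.0144 + 0.0121 = 0.2114
B_A = 1 / 0.2114 = 4.7304
Σp_Dᵢ² = 0.14² + 0.02² + 0.02² + 0.76² + 0.04² + 0.02² = 0.0196 + 0.0004 + 0.0004 + 0.5776 + 0.0016 + 0.0004 = 0.6000
B_D = 1 / 0.6000 = 1.6667
Ranking by B (broadest → narrowest): Species C (5.29) > Species A (4.73) > Species D (1.67)

Species C > Species A > Species D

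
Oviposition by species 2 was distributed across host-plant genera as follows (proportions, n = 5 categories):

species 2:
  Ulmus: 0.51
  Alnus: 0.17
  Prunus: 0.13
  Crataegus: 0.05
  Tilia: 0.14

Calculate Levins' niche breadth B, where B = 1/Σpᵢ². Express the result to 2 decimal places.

Σpᵢ² = 0.51² + 0.17² + 0.13² + 0.05² + 0.14² = 0.2601 + 0.0289 + 0.0169 + 0.0025 + 0.0196 = 0.3280
B = 1 / 0.3280 = 3.0488

3.05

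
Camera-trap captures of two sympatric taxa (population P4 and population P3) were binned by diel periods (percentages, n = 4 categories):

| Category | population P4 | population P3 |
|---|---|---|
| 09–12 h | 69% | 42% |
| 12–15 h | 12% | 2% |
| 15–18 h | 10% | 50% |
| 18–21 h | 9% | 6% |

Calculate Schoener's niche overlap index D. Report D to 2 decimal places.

Convert percentages to proportions (divide by 100).
Σ|p₁ᵢ − p₂ᵢ| = 0.27 + 0.10 + 0.40 + 0.03 = 0.80
D = 1 − ½ × 0.80 = 1 − 0.400 = 0.6000

0.60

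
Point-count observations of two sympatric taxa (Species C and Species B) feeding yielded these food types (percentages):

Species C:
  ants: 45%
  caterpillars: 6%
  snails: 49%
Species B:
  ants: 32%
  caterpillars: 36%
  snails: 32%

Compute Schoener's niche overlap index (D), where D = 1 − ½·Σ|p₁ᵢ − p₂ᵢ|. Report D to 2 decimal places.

0.70

Convert percentages to proportions (divide by 100).
Σ|p₁ᵢ − p₂ᵢ| = 0.13 + 0.30 + 0.17 = 0.60
D = 1 − ½ × 0.60 = 1 − 0.300 = 0.7000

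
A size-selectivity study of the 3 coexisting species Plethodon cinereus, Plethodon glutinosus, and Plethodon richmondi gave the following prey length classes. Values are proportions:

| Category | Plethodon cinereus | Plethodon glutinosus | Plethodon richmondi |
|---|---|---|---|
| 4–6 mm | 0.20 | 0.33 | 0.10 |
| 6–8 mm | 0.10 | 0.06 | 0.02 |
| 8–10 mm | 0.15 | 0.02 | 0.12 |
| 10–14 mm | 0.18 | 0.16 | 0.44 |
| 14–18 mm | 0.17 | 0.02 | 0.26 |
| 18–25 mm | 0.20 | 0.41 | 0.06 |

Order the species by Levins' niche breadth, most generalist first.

Σp_cineᵢ² = 0.20² + 0.10² + 0.15² + 0.18² + 0.17² + 0.20² = 0.0400 + 0.0100 + 0.0225 + 0.0324 + 0.0289 + 0.0400 = 0.1738
B_cine = 1 / 0.1738 = 5.7537
Σp_glutᵢ² = 0.33² + 0.06² + 0.02² + 0.16² + 0.02² + 0.41² = 0.1089 + 0.0036 + 0.0004 + 0.0256 + 0.0004 + 0.1681 = 0.3070
B_glut = 1 / 0.3070 = 3.2573
Σp_richᵢ² = 0.10² + 0.02² + 0.12² + 0.44² + 0.26² + 0.06² = 0.0100 + 0.0004 + 0.0144 + 0.1936 + 0.0676 + 0.0036 = 0.2896
B_rich = 1 / 0.2896 = 3.4530
Ranking by B (broadest → narrowest): Plethodon cinereus (5.75) > Plethodon richmondi (3.45) > Plethodon glutinosus (3.26)

Plethodon cinereus > Plethodon richmondi > Plethodon glutinosus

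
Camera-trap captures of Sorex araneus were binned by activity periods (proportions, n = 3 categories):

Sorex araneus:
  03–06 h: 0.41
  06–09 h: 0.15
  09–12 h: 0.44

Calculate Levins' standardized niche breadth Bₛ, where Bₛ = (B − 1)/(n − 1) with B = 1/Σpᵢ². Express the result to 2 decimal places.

0.80

Σpᵢ² = 0.41² + 0.15² + 0.44² = 0.1681 + 0.0225 + 0.1936 = 0.3842
B = 1 / 0.3842 = 2.6028
Bₛ = (B − 1)/(n − 1) = (2.6028 − 1)/(3 − 1) = 1.6028/2 = 0.8014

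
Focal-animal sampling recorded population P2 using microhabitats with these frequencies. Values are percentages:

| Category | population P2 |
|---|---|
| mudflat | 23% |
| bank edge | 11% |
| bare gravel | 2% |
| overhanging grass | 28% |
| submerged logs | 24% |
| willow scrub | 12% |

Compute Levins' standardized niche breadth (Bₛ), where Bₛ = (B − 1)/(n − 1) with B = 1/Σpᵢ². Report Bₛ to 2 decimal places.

0.73

Convert percentages to proportions (divide by 100).
Σpᵢ² = 0.23² + 0.11² + 0.02² + 0.28² + 0.24² + 0.12² = 0.0529 + 0.0121 + 0.0004 + 0.0784 + 0.0576 + 0.0144 = 0.2158
B = 1 / 0.2158 = 4.6339
Bₛ = (B − 1)/(n − 1) = (4.6339 − 1)/(6 − 1) = 3.6339/5 = 0.7268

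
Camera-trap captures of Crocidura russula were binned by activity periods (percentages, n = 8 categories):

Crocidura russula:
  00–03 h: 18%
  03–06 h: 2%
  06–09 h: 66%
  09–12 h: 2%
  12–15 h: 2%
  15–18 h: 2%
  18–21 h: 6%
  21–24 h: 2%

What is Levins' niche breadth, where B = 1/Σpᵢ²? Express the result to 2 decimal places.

Convert percentages to proportions (divide by 100).
Σpᵢ² = 0.18² + 0.02² + 0.66² + 0.02² + 0.02² + 0.02² + 0.06² + 0.02² = 0.0324 + 0.0004 + 0.4356 + 0.0004 + 0.0004 + 0.0004 + 0.0036 + 0.0004 = 0.4736
B = 1 / 0.4736 = 2.1115

2.11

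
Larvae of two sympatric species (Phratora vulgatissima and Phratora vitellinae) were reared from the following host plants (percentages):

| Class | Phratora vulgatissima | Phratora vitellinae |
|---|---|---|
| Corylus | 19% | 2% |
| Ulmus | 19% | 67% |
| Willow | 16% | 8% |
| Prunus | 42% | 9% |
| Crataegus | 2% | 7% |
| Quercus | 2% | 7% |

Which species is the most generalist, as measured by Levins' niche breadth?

Convert percentages to proportions (divide by 100).
Σp_vulgᵢ² = 0.19² + 0.19² + 0.16² + 0.42² + 0.02² + 0.02² = 0.0361 + 0.0361 + 0.0256 + 0.1764 + 0.0004 + 0.0004 = 0.2750
B_vulg = 1 / 0.2750 = 3.6364
Σp_viteᵢ² = 0.02² + 0.67² + 0.08² + 0.09² + 0.07² + 0.07² = 0.0004 + 0.4489 + 0.0064 + 0.0081 + 0.0049 + 0.0049 = 0.4736
B_vite = 1 / 0.4736 = 2.1115
Highest B → broadest niche (most generalist): Phratora vulgatissima (B = 3.64).

Phratora vulgatissima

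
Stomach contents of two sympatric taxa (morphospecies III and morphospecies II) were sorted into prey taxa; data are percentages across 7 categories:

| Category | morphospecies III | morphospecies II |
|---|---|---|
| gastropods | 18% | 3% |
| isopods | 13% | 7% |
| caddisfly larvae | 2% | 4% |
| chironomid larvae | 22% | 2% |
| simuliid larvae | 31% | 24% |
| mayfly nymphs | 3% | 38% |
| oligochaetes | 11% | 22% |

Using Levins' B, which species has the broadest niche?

Convert percentages to proportions (divide by 100).
Σp_IIIᵢ² = 0.18² + 0.13² + 0.02² + 0.22² + 0.31² + 0.03² + 0.11² = 0.0324 + 0.0169 + 0.0004 + 0.0484 + 0.0961 + 0.0009 + 0.0121 = 0.2072
B_III = 1 / 0.2072 = 4.8263
Σp_IIᵢ² = 0.03² + 0.07² + 0.04² + 0.02² + 0.24² + 0.38² + 0.22² = 0.0009 + 0.0049 + 0.0016 + 0.0004 + 0.0576 + 0.1444 + 0.0484 = 0.2582
B_II = 1 / 0.2582 = 3.8730
Highest B → broadest niche (most generalist): morphospecies III (B = 4.83).

morphospecies III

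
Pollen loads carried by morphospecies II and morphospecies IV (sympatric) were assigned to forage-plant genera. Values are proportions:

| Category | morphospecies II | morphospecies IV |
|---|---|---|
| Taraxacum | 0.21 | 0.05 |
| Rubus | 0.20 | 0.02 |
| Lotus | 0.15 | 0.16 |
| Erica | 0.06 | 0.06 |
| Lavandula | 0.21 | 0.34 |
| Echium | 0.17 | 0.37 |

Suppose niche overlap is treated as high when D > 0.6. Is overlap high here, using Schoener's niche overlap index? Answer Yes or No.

Yes

Σ|p₁ᵢ − p₂ᵢ| = 0.16 + 0.18 + 0.01 + 0.00 + 0.13 + 0.20 = 0.68
D = 1 − ½ × 0.68 = 1 − 0.340 = 0.6600
D = 0.6600 > 0.6 → Yes.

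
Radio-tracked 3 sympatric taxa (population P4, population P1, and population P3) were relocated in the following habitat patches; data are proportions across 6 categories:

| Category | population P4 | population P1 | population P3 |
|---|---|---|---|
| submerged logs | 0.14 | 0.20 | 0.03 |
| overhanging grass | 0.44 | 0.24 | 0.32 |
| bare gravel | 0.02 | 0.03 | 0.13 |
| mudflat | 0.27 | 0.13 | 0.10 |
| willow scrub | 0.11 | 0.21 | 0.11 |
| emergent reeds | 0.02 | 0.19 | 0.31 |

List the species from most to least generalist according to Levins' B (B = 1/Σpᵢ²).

Σp_P4ᵢ² = 0.14² + 0.44² + 0.02² + 0.27² + 0.11² + 0.02² = 0.0196 + 0.1936 + 0.0004 + 0.0729 + 0.0121 + 0.0004 = 0.2990
B_P4 = 1 / 0.2990 = 3.3445
Σp_P1ᵢ² = 0.20² + 0.24² + 0.03² + 0.13² + 0.21² + 0.19² = 0.0400 + 0.0576 + 0.0009 + 0.0169 + 0.0441 + 0.0361 = 0.1956
B_P1 = 1 / 0.1956 = 5.1125
Σp_P3ᵢ² = 0.03² + 0.32² + 0.13² + 0.10² + 0.11² + 0.31² = 0.0009 + 0.1024 + 0.0169 + 0.0100 + 0.0121 + 0.0961 = 0.2384
B_P3 = 1 / 0.2384 = 4.1946
Ranking by B (broadest → narrowest): population P1 (5.11) > population P3 (4.19) > population P4 (3.34)

population P1 > population P3 > population P4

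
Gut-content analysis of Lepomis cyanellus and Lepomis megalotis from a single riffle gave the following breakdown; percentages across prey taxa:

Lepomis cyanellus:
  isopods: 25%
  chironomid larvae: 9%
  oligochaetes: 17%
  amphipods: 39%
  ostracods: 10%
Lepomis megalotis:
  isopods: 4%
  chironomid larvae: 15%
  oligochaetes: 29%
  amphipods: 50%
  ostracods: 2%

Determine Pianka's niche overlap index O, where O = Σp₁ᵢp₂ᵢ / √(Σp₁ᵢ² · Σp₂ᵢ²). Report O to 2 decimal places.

0.88

Convert percentages to proportions (divide by 100).
Σ p₁ᵢp₂ᵢ = 0.0100 + 0.0135 + 0.0493 + 0.1950 + 0.0020 = 0.2698
Σp_1ᵢ² = 0.25² + 0.09² + 0.17² + 0.39² + 0.10² = 0.0625 + 0.0081 + 0.0289 + 0.1521 + 0.0100 = 0.2616
Σp_2ᵢ² = 0.04² + 0.15² + 0.29² + 0.50² + 0.02² = 0.0016 + 0.0225 + 0.0841 + 0.2500 + 0.0004 = 0.3586
O = 0.2698 / √(0.2616 × 0.3586) = 0.2698 / 0.30628 = 0.8809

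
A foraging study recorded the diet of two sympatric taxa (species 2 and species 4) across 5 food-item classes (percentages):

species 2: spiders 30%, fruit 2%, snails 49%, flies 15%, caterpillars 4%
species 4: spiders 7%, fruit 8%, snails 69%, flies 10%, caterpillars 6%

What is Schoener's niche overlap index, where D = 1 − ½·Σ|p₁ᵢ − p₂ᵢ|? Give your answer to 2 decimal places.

Convert percentages to proportions (divide by 100).
Σ|p₁ᵢ − p₂ᵢ| = 0.23 + 0.06 + 0.20 + 0.05 + 0.02 = 0.56
D = 1 − ½ × 0.56 = 1 − 0.280 = 0.7200

0.72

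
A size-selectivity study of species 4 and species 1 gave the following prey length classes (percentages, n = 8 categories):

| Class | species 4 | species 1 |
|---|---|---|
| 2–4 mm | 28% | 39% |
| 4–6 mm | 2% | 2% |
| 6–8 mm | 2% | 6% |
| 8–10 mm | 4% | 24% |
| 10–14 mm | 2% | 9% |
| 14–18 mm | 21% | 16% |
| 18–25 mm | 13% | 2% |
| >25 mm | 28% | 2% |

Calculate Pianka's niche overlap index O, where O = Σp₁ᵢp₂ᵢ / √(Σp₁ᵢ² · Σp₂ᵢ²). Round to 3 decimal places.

0.701

Convert percentages to proportions (divide by 100).
Σ p₁ᵢp₂ᵢ = 0.1092 + 0.0004 + 0.0012 + 0.0096 + 0.0018 + 0.0336 + 0.0026 + 0.0056 = 0.1640
Σp_1ᵢ² = 0.28² + 0.02² + 0.02² + 0.04² + 0.02² + 0.21² + 0.13² + 0.28² = 0.0784 + 0.0004 + 0.0004 + 0.0016 + 0.0004 + 0.0441 + 0.0169 + 0.0784 = 0.2206
Σp_2ᵢ² = 0.39² + 0.02² + 0.06² + 0.24² + 0.09² + 0.16² + 0.02² + 0.02² = 0.1521 + 0.0004 + 0.0036 + 0.0576 + 0.0081 + 0.0256 + 0.0004 + 0.0004 = 0.2482
O = 0.1640 / √(0.2206 × 0.2482) = 0.1640 / 0.233993 = 0.70088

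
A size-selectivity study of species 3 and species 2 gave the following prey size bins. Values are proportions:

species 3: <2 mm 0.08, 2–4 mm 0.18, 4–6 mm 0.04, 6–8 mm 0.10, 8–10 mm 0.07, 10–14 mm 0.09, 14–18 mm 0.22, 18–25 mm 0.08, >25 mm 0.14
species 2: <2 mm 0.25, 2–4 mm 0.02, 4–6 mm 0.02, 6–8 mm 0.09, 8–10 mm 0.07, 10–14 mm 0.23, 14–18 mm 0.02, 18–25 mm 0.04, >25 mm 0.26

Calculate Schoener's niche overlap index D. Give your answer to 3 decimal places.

0.570

Σ|p₁ᵢ − p₂ᵢ| = 0.17 + 0.16 + 0.02 + 0.01 + 0.00 + 0.14 + 0.20 + 0.04 + 0.12 = 0.86
D = 1 − ½ × 0.86 = 1 − 0.430 = 0.57000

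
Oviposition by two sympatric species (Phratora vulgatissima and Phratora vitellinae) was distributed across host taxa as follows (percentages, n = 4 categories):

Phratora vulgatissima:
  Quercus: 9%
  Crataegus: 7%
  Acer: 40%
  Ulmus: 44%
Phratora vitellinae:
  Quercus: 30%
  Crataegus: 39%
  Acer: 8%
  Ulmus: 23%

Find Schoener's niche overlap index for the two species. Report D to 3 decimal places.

Convert percentages to proportions (divide by 100).
Σ|p₁ᵢ − p₂ᵢ| = 0.21 + 0.32 + 0.32 + 0.21 = 1.06
D = 1 − ½ × 1.06 = 1 − 0.530 = 0.47000

0.470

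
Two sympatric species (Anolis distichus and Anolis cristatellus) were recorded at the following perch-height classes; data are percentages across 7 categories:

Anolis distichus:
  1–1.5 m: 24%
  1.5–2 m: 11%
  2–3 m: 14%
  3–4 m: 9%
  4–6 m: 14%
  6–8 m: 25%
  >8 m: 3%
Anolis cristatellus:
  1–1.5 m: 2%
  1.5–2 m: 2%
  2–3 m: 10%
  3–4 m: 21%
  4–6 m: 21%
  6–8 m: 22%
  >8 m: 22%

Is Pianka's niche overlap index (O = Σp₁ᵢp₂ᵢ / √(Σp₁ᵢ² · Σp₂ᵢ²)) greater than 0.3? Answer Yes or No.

Yes

Convert percentages to proportions (divide by 100).
Σ p₁ᵢp₂ᵢ = 0.0048 + 0.0022 + 0.0140 + 0.0189 + 0.0294 + 0.0550 + 0.0066 = 0.1309
Σp_1ᵢ² = 0.24² + 0.11² + 0.14² + 0.09² + 0.14² + 0.25² + 0.03² = 0.0576 + 0.0121 + 0.0196 + 0.0081 + 0.0196 + 0.0625 + 0.0009 = 0.1804
Σp_2ᵢ² = 0.02² + 0.02² + 0.10² + 0.21² + 0.21² + 0.22² + 0.22² = 0.0004 + 0.0004 + 0.0100 + 0.0441 + 0.0441 + 0.0484 + 0.0484 = 0.1958
O = 0.1309 / √(0.1804 × 0.1958) = 0.1309 / 0.18794 = 0.6965
O = 0.6965 > 0.3 → Yes.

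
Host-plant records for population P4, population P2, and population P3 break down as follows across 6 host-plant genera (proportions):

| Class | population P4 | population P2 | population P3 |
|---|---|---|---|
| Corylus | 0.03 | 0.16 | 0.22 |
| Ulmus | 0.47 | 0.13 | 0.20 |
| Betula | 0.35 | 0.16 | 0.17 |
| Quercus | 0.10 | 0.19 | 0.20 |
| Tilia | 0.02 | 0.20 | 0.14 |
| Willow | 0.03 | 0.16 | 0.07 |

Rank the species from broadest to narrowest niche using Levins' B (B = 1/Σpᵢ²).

population P2 > population P3 > population P4

Σp_P4ᵢ² = 0.03² + 0.47² + 0.35² + 0.10² + 0.02² + 0.03² = 0.0009 + 0.2209 + 0.1225 + 0.0100 + 0.0004 + 0.0009 = 0.3556
B_P4 = 1 / 0.3556 = 2.8121
Σp_P2ᵢ² = 0.16² + 0.13² + 0.16² + 0.19² + 0.20² + 0.16² = 0.0256 + 0.0169 + 0.0256 + 0.0361 + 0.0400 + 0.0256 = 0.1698
B_P2 = 1 / 0.1698 = 5.8893
Σp_P3ᵢ² = 0.22² + 0.20² + 0.17² + 0.20² + 0.14² + 0.07² = 0.0484 + 0.0400 + 0.0289 + 0.0400 + 0.0196 + 0.0049 = 0.1818
B_P3 = 1 / 0.1818 = 5.5006
Ranking by B (broadest → narrowest): population P2 (5.89) > population P3 (5.50) > population P4 (2.81)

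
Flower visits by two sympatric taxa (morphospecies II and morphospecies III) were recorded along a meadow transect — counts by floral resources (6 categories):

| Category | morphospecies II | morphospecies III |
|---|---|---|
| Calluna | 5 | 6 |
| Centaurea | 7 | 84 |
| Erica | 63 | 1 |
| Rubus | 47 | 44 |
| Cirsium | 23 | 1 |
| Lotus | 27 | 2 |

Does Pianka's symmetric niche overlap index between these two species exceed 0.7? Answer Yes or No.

Proportions for morphospecies II (n=172): 5/172=0.0291, 7/172=0.0407, 63/172=0.3663, 47/172=0.2733, 23/172=0.1337, 27/172=0.1570
Proportions for morphospecies III (n=138): 6/138=0.0435, 84/138=0.6087, 1/138=0.0072, 44/138=0.3188, 1/138=0.0072, 2/138=0.0145
Σ p₁ᵢp₂ᵢ = 0.001266 + 0.024774 + 0.002637 + 0.087128 + 0.000963 + 0.002277 = 0.119045
Σp_1ᵢ² = 0.0291² + 0.0407² + 0.3663² + 0.2733² + 0.1337² + 0.1570² = 0.000847 + 0.001656 + 0.134176 + 0.074693 + 0.017876 + 0.024649 = 0.253897
Σp_2ᵢ² = 0.0435² + 0.6087² + 0.0072² + 0.3188² + 0.0072² + 0.0145² = 0.001892 + 0.370516 + 0.000052 + 0.101633 + 0.000052 + 0.000210 = 0.474355
O = 0.119045 / √(0.253897 × 0.474355) = 0.119045 / 0.3470408 = 0.3430
O = 0.3430 < 0.7 → No.

No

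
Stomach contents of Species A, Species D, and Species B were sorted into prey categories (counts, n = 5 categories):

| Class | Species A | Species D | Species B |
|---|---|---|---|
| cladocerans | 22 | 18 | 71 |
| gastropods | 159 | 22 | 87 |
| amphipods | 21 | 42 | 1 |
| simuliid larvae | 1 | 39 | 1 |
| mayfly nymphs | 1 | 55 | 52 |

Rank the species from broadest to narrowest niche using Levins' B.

Proportions for Species A (n=204): 22/204=0.1078, 159/204=0.7794, 21/204=0.1029, 1/204=0.0049, 1/204=0.0049
Proportions for Species D (n=176): 18/176=0.1023, 22/176=0.1250, 42/176=0.2386, 39/176=0.2216, 55/176=0.3125
Proportions for Species B (n=212): 71/212=0.3349, 87/212=0.4104, 1/212=0.0047, 1/212=0.0047, 52/212=0.2453
Σp_Aᵢ² = 0.1078² + 0.7794² + 0.1029² + 0.0049² + 0.0049² = 0.011621 + 0.607464 + 0.010588 + 0.000024 + 0.000024 = 0.629721
B_A = 1 / 0.629721 = 1.5880
Σp_Dᵢ² = 0.1023² + 0.1250² + 0.2386² + 0.2216² + 0.3125² = 0.010465 + 0.015625 + 0.056930 + 0.049107 + 0.097656 = 0.229783
B_D = 1 / 0.229783 = 4.3519
Σp_Bᵢ² = 0.3349² + 0.4104² + 0.0047² + 0.0047² + 0.2453² = 0.112158 + 0.168428 + 0.000022 + 0.000022 + 0.060172 = 0.340802
B_B = 1 / 0.340802 = 2.9343
Ranking by B (broadest → narrowest): Species D (4.35) > Species B (2.93) > Species A (1.59)

Species D > Species B > Species A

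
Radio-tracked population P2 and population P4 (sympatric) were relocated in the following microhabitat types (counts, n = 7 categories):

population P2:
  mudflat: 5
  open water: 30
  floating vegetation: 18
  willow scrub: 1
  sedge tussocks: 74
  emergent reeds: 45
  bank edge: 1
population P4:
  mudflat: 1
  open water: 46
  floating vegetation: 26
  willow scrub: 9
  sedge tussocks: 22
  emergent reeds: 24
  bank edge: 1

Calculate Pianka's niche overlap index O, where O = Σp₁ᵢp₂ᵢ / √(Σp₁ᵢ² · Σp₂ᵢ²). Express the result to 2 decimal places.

0.78

Proportions for population P2 (n=174): 5/174=0.0287, 30/174=0.1724, 18/174=0.1034, 1/174=0.0057, 74/174=0.4253, 45/174=0.2586, 1/174=0.0057
Proportions for population P4 (n=129): 1/129=0.0078, 46/129=0.3566, 26/129=0.2016, 9/129=0.0698, 22/129=0.1705, 24/129=0.1860, 1/129=0.0078
Σ p₁ᵢp₂ᵢ = 0.000224 + 0.061478 + 0.020845 + 0.000398 + 0.072514 + 0.048100 + 0.000044 = 0.203603
Σp_1ᵢ² = 0.0287² + 0.1724² + 0.1034² + 0.0057² + 0.4253² + 0.2586² + 0.0057² = 0.000824 + 0.029722 + 0.010692 + 0.000032 + 0.180880 + 0.066874 + 0.000032 = 0.289056
Σp_2ᵢ² = 0.0078² + 0.3566² + 0.2016² + 0.0698² + 0.1705² + 0.1860² + 0.0078² = 0.000061 + 0.127164 + 0.040643 + 0.004872 + 0.029070 + 0.034596 + 0.000061 = 0.236467
O = 0.203603 / √(0.289056 × 0.236467) = 0.203603 / 0.2614425 = 0.7788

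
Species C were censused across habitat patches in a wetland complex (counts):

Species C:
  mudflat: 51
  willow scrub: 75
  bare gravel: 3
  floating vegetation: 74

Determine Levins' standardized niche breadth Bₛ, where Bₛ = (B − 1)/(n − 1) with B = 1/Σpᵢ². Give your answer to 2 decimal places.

0.67

Proportions for Species C (n=203): 51/203=0.2512, 75/203=0.3695, 3/203=0.0148, 74/203=0.3645
Σpᵢ² = 0.2512² + 0.3695² + 0.0148² + 0.3645² = 0.063101 + 0.136530 + 0.000219 + 0.132860 = 0.332710
B = 1 / 0.332710 = 3.0056
Bₛ = (B − 1)/(n − 1) = (3.0056 − 1)/(4 − 1) = 2.0056/3 = 0.6685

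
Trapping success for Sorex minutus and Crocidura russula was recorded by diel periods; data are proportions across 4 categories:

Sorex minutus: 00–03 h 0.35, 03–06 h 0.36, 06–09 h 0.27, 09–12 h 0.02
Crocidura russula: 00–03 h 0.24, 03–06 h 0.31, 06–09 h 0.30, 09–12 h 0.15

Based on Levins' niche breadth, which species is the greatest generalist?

Crocidura russula

Σp_minuᵢ² = 0.35² + 0.36² + 0.27² + 0.02² = 0.1225 + 0.1296 + 0.0729 + 0.0004 = 0.3254
B_minu = 1 / 0.3254 = 3.0731
Σp_russᵢ² = 0.24² + 0.31² + 0.30² + 0.15² = 0.0576 + 0.0961 + 0.0900 + 0.0225 = 0.2662
B_russ = 1 / 0.2662 = 3.7566
Highest B → broadest niche (most generalist): Crocidura russula (B = 3.76).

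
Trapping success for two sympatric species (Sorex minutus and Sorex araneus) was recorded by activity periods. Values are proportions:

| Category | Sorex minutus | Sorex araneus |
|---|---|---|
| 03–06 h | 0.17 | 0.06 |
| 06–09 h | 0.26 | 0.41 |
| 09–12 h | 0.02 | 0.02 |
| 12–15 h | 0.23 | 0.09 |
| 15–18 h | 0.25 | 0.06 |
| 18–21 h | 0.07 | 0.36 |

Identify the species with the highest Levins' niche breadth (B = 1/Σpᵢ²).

Σp_minuᵢ² = 0.17² + 0.26² + 0.02² + 0.23² + 0.25² + 0.07² = 0.0289 + 0.0676 + 0.0004 + 0.0529 + 0.0625 + 0.0049 = 0.2172
B_minu = 1 / 0.2172 = 4.6041
Σp_aranᵢ² = 0.06² + 0.41² + 0.02² + 0.09² + 0.06² + 0.36² = 0.0036 + 0.1681 + 0.0004 + 0.0081 + 0.0036 + 0.1296 = 0.3134
B_aran = 1 / 0.3134 = 3.1908
Highest B → broadest niche (most generalist): Sorex minutus (B = 4.60).

Sorex minutus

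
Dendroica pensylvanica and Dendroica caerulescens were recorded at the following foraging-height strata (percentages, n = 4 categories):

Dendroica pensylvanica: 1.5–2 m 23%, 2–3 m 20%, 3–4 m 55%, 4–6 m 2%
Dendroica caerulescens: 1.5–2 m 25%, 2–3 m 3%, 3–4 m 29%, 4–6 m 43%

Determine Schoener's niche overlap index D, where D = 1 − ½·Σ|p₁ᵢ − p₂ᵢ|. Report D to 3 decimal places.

0.570

Convert percentages to proportions (divide by 100).
Σ|p₁ᵢ − p₂ᵢ| = 0.02 + 0.17 + 0.26 + 0.41 = 0.86
D = 1 − ½ × 0.86 = 1 − 0.430 = 0.57000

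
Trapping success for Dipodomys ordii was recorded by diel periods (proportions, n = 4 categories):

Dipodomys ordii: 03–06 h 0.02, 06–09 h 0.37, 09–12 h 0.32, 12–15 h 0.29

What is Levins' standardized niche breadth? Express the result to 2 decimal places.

Σpᵢ² = 0.02² + 0.37² + 0.32² + 0.29² = 0.0004 + 0.1369 + 0.1024 + 0.0841 = 0.3238
B = 1 / 0.3238 = 3.0883
Bₛ = (B − 1)/(n − 1) = (3.0883 − 1)/(4 − 1) = 2.0883/3 = 0.6961

0.70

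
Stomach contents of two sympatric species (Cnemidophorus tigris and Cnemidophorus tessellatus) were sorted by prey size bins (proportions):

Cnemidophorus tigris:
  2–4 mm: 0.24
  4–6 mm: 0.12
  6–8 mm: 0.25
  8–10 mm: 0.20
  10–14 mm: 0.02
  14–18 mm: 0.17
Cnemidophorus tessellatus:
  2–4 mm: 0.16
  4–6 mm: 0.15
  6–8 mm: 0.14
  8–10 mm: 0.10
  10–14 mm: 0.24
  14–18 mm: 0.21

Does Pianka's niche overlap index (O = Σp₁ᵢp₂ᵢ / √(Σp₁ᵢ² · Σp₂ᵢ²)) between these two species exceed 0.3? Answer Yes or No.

Yes

Σ p₁ᵢp₂ᵢ = 0.0384 + 0.0180 + 0.0350 + 0.0200 + 0.0048 + 0.0357 = 0.1519
Σp_1ᵢ² = 0.24² + 0.12² + 0.25² + 0.20² + 0.02² + 0.17² = 0.0576 + 0.0144 + 0.0625 + 0.0400 + 0.0004 + 0.0289 = 0.2038
Σp_2ᵢ² = 0.16² + 0.15² + 0.14² + 0.10² + 0.24² + 0.21² = 0.0256 + 0.0225 + 0.0196 + 0.0100 + 0.0576 + 0.0441 = 0.1794
O = 0.1519 / √(0.2038 × 0.1794) = 0.1519 / 0.19121 = 0.7944
O = 0.7944 > 0.3 → Yes.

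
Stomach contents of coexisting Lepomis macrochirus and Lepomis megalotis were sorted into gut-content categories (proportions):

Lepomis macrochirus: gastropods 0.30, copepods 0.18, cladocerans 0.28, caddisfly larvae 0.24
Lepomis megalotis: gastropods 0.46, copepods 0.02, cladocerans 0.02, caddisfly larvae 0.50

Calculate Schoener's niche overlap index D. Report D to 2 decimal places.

0.58

Σ|p₁ᵢ − p₂ᵢ| = 0.16 + 0.16 + 0.26 + 0.26 = 0.84
D = 1 − ½ × 0.84 = 1 − 0.420 = 0.5800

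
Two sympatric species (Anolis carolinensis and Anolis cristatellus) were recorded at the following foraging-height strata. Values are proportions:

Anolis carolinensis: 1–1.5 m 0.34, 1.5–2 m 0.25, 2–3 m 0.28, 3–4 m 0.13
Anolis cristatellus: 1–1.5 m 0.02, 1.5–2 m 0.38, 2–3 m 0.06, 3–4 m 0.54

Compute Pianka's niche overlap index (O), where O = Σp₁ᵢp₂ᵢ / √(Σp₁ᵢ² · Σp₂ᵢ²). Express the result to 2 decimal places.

0.54

Σ p₁ᵢp₂ᵢ = 0.0068 + 0.0950 + 0.0168 + 0.0702 = 0.1888
Σp_1ᵢ² = 0.34² + 0.25² + 0.28² + 0.13² = 0.1156 + 0.0625 + 0.0784 + 0.0169 = 0.2734
Σp_2ᵢ² = 0.02² + 0.38² + 0.06² + 0.54² = 0.0004 + 0.1444 + 0.0036 + 0.2916 = 0.4400
O = 0.1888 / √(0.2734 × 0.4400) = 0.1888 / 0.34684 = 0.5443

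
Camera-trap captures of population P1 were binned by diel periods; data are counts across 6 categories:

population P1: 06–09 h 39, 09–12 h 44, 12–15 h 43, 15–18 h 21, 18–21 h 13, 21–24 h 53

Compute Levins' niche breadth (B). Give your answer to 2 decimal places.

5.20

Proportions for population P1 (n=213): 39/213=0.1831, 44/213=0.2066, 43/213=0.2019, 21/213=0.0986, 13/213=0.0610, 53/213=0.2488
Σpᵢ² = 0.1831² + 0.2066² + 0.2019² + 0.0986² + 0.0610² + 0.2488² = 0.033526 + 0.042684 + 0.040764 + 0.009722 + 0.003721 + 0.061901 = 0.192318
B = 1 / 0.192318 = 5.1997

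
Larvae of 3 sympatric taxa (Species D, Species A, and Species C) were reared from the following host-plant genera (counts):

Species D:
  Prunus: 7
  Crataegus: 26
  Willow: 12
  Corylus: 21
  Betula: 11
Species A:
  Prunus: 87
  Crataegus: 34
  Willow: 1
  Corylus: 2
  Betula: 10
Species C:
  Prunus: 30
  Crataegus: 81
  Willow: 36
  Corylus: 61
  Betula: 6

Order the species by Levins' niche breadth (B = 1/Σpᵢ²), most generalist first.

Species D > Species C > Species A

Proportions for Species D (n=77): 7/77=0.0909, 26/77=0.3377, 12/77=0.1558, 21/77=0.2727, 11/77=0.1429
Proportions for Species A (n=134): 87/134=0.6493, 34/134=0.2537, 1/134=0.0075, 2/134=0.0149, 10/134=0.0746
Proportions for Species C (n=214): 30/214=0.1402, 81/214=0.3785, 36/214=0.1682, 61/214=0.2850, 6/214=0.0280
Σp_Dᵢ² = 0.0909² + 0.3377² + 0.1558² + 0.2727² + 0.1429² = 0.008263 + 0.114041 + 0.024274 + 0.074365 + 0.020420 = 0.241363
B_D = 1 / 0.241363 = 4.1431
Σp_Aᵢ² = 0.6493² + 0.2537² + 0.0075² + 0.0149² + 0.0746² = 0.421590 + 0.064364 + 0.000056 + 0.000222 + 0.005565 = 0.491797
B_A = 1 / 0.491797 = 2.0334
Σp_Cᵢ² = 0.1402² + 0.3785² + 0.1682² + 0.2850² + 0.0280² = 0.019656 + 0.143262 + 0.028291 + 0.081225 + 0.000784 = 0.273218
B_C = 1 / 0.273218 = 3.6601
Ranking by B (broadest → narrowest): Species D (4.14) > Species C (3.66) > Species A (2.03)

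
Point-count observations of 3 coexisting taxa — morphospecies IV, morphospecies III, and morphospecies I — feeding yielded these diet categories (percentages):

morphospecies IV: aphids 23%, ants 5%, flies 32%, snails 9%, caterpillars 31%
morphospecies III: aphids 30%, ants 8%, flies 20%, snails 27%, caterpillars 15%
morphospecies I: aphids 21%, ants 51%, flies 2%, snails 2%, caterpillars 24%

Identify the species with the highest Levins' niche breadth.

Convert percentages to proportions (divide by 100).
Σp_IVᵢ² = 0.23² + 0.05² + 0.32² + 0.09² + 0.31² = 0.0529 + 0.0025 + 0.1024 + 0.0081 + 0.0961 = 0.2620
B_IV = 1 / 0.2620 = 3.8168
Σp_IIIᵢ² = 0.30² + 0.08² + 0.20² + 0.27² + 0.15² = 0.0900 + 0.0064 + 0.0400 + 0.0729 + 0.0225 = 0.2318
B_III = 1 / 0.2318 = 4.3141
Σp_Iᵢ² = 0.21² + 0.51² + 0.02² + 0.02² + 0.24² = 0.0441 + 0.2601 + 0.0004 + 0.0004 + 0.0576 = 0.3626
B_I = 1 / 0.3626 = 2.7579
Highest B → broadest niche (most generalist): morphospecies III (B = 4.31).

morphospecies III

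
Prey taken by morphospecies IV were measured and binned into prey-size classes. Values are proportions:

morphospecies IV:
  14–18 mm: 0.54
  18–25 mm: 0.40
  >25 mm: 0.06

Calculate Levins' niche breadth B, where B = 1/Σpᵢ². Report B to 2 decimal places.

Σpᵢ² = 0.54² + 0.40² + 0.06² = 0.2916 + 0.1600 + 0.0036 = 0.4552
B = 1 / 0.4552 = 2.1968

2.20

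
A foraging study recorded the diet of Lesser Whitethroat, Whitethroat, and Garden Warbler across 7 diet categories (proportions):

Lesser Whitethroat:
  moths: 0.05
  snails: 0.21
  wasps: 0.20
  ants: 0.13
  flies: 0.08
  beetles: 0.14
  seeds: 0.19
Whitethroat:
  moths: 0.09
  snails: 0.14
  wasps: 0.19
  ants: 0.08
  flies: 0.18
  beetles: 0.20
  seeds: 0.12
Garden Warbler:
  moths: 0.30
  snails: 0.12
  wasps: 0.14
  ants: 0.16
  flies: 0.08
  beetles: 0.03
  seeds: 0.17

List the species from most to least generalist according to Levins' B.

Whitethroat > Lesser Whitethroat > Garden Warbler

Σp_Lessᵢ² = 0.05² + 0.21² + 0.20² + 0.13² + 0.08² + 0.14² + 0.19² = 0.0025 + 0.0441 + 0.0400 + 0.0169 + 0.0064 + 0.0196 + 0.0361 = 0.1656
B_Less = 1 / 0.1656 = 6.0386
Σp_Whitᵢ² = 0.09² + 0.14² + 0.19² + 0.08² + 0.18² + 0.20² + 0.12² = 0.0081 + 0.0196 + 0.0361 + 0.0064 + 0.0324 + 0.0400 + 0.0144 = 0.1570
B_Whit = 1 / 0.1570 = 6.3694
Σp_Gardᵢ² = 0.30² + 0.12² + 0.14² + 0.16² + 0.08² + 0.03² + 0.17² = 0.0900 + 0.0144 + 0.0196 + 0.0256 + 0.0064 + 0.0009 + 0.0289 = 0.1858
B_Gard = 1 / 0.1858 = 5.3821
Ranking by B (broadest → narrowest): Whitethroat (6.37) > Lesser Whitethroat (6.04) > Garden Warbler (5.38)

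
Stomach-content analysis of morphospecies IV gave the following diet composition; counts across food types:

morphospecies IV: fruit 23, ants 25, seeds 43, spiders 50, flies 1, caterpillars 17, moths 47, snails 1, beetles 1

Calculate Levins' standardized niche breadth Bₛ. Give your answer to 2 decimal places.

Proportions for morphospecies IV (n=208): 23/208=0.1106, 25/208=0.1202, 43/208=0.2067, 50/208=0.2404, 1/208=0.0048, 17/208=0.0817, 47/208=0.2260, 1/208=0.0048, 1/208=0.0048
Σpᵢ² = 0.1106² + 0.1202² + 0.2067² + 0.2404² + 0.0048² + 0.0817² + 0.2260² + 0.0048² + 0.0048² = 0.012232 + 0.014448 + 0.042725 + 0.057792 + 0.000023 + 0.006675 + 0.051076 + 0.000023 + 0.000023 = 0.185017
B = 1 / 0.185017 = 5.4049
Bₛ = (B − 1)/(n − 1) = (5.4049 − 1)/(9 − 1) = 4.4049/8 = 0.5506

0.55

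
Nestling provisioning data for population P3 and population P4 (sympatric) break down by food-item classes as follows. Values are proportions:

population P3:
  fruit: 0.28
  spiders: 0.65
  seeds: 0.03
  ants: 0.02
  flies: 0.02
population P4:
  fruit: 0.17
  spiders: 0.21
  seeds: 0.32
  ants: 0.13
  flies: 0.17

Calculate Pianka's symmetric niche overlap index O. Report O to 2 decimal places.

Σ p₁ᵢp₂ᵢ = 0.0476 + 0.1365 + 0.0096 + 0.0026 + 0.0034 = 0.1997
Σp_1ᵢ² = 0.28² + 0.65² + 0.03² + 0.02² + 0.02² = 0.0784 + 0.4225 + 0.0009 + 0.0004 + 0.0004 = 0.5026
Σp_2ᵢ² = 0.17² + 0.21² + 0.32² + 0.13² + 0.17² = 0.0289 + 0.0441 + 0.1024 + 0.0169 + 0.0289 = 0.2212
O = 0.1997 / √(0.5026 × 0.2212) = 0.1997 / 0.33343 = 0.5989

0.60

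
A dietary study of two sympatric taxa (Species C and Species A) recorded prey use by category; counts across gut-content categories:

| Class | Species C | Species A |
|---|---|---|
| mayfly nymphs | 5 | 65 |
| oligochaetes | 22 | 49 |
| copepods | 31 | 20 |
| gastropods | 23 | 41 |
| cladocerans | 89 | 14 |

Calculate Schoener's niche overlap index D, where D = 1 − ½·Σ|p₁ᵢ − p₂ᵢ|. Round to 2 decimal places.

0.47

Proportions for Species C (n=170): 5/170=0.0294, 22/170=0.1294, 31/170=0.1824, 23/170=0.1353, 89/170=0.5235
Proportions for Species A (n=189): 65/189=0.3439, 49/189=0.2593, 20/189=0.1058, 41/189=0.2169, 14/189=0.0741
Σ|p₁ᵢ − p₂ᵢ| = 0.3145 + 0.1299 + 0.0766 + 0.0816 + 0.4494 = 1.0520
D = 1 − ½ × 1.0520 = 1 − 0.52600 = 0.47400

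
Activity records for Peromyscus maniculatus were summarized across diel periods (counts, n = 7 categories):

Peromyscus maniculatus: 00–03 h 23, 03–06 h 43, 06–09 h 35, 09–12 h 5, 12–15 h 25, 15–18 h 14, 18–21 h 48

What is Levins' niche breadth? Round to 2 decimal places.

5.52

Proportions for Peromyscus maniculatus (n=193): 23/193=0.1192, 43/193=0.2228, 35/193=0.1813, 5/193=0.0259, 25/193=0.1295, 14/193=0.0725, 48/193=0.2487
Σpᵢ² = 0.1192² + 0.2228² + 0.1813² + 0.0259² + 0.1295² + 0.0725² + 0.2487² = 0.014209 + 0.049640 + 0.032870 + 0.000671 + 0.016770 + 0.005256 + 0.061852 = 0.181268
B = 1 / 0.181268 = 5.5167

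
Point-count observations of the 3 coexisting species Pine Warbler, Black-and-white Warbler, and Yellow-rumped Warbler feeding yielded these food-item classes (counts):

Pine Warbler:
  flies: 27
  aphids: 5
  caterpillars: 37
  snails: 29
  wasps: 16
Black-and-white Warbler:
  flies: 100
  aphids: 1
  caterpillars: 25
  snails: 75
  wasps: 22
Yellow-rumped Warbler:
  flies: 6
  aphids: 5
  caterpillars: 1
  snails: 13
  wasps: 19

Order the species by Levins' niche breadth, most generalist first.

Pine Warbler > Yellow-rumped Warbler > Black-and-white Warbler

Proportions for Pine Warbler (n=114): 27/114=0.2368, 5/114=0.0439, 37/114=0.3246, 29/114=0.2544, 16/114=0.1404
Proportions for Black-and-white Warbler (n=223): 100/223=0.4484, 1/223=0.0045, 25/223=0.1121, 75/223=0.3363, 22/223=0.0987
Proportions for Yellow-rumped Warbler (n=44): 6/44=0.1364, 5/44=0.1136, 1/44=0.0227, 13/44=0.2955, 19/44=0.4318
Σp_Pineᵢ² = 0.2368² + 0.0439² + 0.3246² + 0.2544² + 0.1404² = 0.056074 + 0.001927 + 0.105365 + 0.064719 + 0.019712 = 0.247797
B_Pine = 1 / 0.247797 = 4.0356
Σp_Blacᵢ² = 0.4484² + 0.0045² + 0.1121² + 0.3363² + 0.0987² = 0.201063 + 0.000020 + 0.012566 + 0.113098 + 0.009742 = 0.336489
B_Blac = 1 / 0.336489 = 2.9719
Σp_Yellᵢ² = 0.1364² + 0.1136² + 0.0227² + 0.2955² + 0.4318² = 0.018605 + 0.012905 + 0.000515 + 0.087320 + 0.186451 = 0.305796
B_Yell = 1 / 0.305796 = 3.2702
Ranking by B (broadest → narrowest): Pine Warbler (4.04) > Yellow-rumped Warbler (3.27) > Black-and-white Warbler (2.97)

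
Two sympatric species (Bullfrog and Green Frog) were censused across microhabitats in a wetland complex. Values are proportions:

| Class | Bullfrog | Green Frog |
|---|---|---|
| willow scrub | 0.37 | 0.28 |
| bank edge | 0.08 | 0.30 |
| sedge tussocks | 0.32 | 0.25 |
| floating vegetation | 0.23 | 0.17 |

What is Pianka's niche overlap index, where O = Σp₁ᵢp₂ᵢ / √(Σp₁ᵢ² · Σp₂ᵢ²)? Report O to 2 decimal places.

Σ p₁ᵢp₂ᵢ = 0.1036 + 0.0240 + 0.0800 + 0.0391 = 0.2467
Σp_1ᵢ² = 0.37² + 0.08² + 0.32² + 0.23² = 0.1369 + 0.0064 + 0.1024 + 0.0529 = 0.2986
Σp_2ᵢ² = 0.28² + 0.30² + 0.25² + 0.17² = 0.0784 + 0.0900 + 0.0625 + 0.0289 = 0.2598
O = 0.2467 / √(0.2986 × 0.2598) = 0.2467 / 0.27853 = 0.8857

0.89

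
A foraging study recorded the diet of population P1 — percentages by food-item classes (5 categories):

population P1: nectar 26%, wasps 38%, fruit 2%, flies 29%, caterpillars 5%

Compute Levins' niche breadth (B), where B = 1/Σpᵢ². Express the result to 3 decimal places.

3.344

Convert percentages to proportions (divide by 100).
Σpᵢ² = 0.26² + 0.38² + 0.02² + 0.29² + 0.05² = 0.0676 + 0.1444 + 0.0004 + 0.0841 + 0.0025 = 0.2990
B = 1 / 0.2990 = 3.34448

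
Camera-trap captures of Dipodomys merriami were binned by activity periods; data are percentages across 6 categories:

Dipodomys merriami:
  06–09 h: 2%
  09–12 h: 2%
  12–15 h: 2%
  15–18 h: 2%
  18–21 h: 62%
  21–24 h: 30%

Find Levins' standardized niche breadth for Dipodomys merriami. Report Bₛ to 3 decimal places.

Convert percentages to proportions (divide by 100).
Σpᵢ² = 0.02² + 0.02² + 0.02² + 0.02² + 0.62² + 0.30² = 0.0004 + 0.0004 + 0.0004 + 0.0004 + 0.3844 + 0.0900 = 0.4760
B = 1 / 0.4760 = 2.10084
Bₛ = (B − 1)/(n − 1) = (2.10084 − 1)/(6 − 1) = 1.10084/5 = 0.22017

0.220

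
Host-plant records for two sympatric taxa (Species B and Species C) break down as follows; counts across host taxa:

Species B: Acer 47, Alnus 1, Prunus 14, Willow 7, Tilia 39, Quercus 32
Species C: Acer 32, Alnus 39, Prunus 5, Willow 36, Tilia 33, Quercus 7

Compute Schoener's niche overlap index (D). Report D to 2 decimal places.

Proportions for Species B (n=140): 47/140=0.3357, 1/140=0.0071, 14/140=0.1000, 7/140=0.0500, 39/140=0.2786, 32/140=0.2286
Proportions for Species C (n=152): 32/152=0.2105, 39/152=0.2566, 5/152=0.0329, 36/152=0.2368, 33/152=0.2171, 7/152=0.0461
Σ|p₁ᵢ − p₂ᵢ| = 0.1252 + 0.2495 + 0.0671 + 0.1868 + 0.0615 + 0.1825 = 0.8726
D = 1 − ½ × 0.8726 = 1 − 0.43630 = 0.56370

0.56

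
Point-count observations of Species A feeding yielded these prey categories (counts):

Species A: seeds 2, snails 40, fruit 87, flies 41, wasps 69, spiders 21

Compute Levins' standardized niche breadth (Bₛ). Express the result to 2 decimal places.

0.64

Proportions for Species A (n=260): 2/260=0.0077, 40/260=0.1538, 87/260=0.3346, 41/260=0.1577, 69/260=0.2654, 21/260=0.0808
Σpᵢ² = 0.0077² + 0.1538² + 0.3346² + 0.1577² + 0.2654² + 0.0808² = 0.000059 + 0.023654 + 0.111957 + 0.024869 + 0.070437 + 0.006529 = 0.237505
B = 1 / 0.237505 = 4.2104
Bₛ = (B − 1)/(n − 1) = (4.2104 − 1)/(6 − 1) = 3.2104/5 = 0.6421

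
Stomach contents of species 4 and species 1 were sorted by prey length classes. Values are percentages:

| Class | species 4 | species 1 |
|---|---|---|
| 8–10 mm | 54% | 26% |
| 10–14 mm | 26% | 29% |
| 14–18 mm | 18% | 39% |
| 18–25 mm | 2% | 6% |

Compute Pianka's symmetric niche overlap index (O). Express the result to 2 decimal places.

0.83

Convert percentages to proportions (divide by 100).
Σ p₁ᵢp₂ᵢ = 0.1404 + 0.0754 + 0.0702 + 0.0012 = 0.2872
Σp_1ᵢ² = 0.54² + 0.26² + 0.18² + 0.02² = 0.2916 + 0.0676 + 0.0324 + 0.0004 = 0.3920
Σp_2ᵢ² = 0.26² + 0.29² + 0.39² + 0.06² = 0.0676 + 0.0841 + 0.1521 + 0.0036 = 0.3074
O = 0.2872 / √(0.3920 × 0.3074) = 0.2872 / 0.34713 = 0.8274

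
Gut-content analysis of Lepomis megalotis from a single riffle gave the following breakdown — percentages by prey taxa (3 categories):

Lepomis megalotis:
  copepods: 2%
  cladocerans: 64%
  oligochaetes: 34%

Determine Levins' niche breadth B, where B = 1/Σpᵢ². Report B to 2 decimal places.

1.90

Convert percentages to proportions (divide by 100).
Σpᵢ² = 0.02² + 0.64² + 0.34² = 0.0004 + 0.4096 + 0.1156 = 0.5256
B = 1 / 0.5256 = 1.9026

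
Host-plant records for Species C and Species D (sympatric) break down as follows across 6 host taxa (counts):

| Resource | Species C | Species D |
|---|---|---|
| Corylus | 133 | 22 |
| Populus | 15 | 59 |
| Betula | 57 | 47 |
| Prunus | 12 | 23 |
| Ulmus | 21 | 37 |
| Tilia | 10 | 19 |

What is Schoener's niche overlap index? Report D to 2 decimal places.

0.57

Proportions for Species C (n=248): 133/248=0.5363, 15/248=0.0605, 57/248=0.2298, 12/248=0.0484, 21/248=0.0847, 10/248=0.0403
Proportions for Species D (n=207): 22/207=0.1063, 59/207=0.2850, 47/207=0.2271, 23/207=0.1111, 37/207=0.1787, 19/207=0.0918
Σ|p₁ᵢ − p₂ᵢ| = 0.4300 + 0.2245 + 0.0027 + 0.0627 + 0.0940 + 0.0515 = 0.8654
D = 1 − ½ × 0.8654 = 1 − 0.43270 = 0.56730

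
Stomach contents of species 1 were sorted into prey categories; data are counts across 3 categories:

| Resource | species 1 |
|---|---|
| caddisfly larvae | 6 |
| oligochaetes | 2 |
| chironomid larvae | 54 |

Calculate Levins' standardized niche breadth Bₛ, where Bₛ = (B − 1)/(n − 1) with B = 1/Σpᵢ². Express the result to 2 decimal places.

Proportions for species 1 (n=62): 6/62=0.0968, 2/62=0.0323, 54/62=0.8710
Σpᵢ² = 0.0968² + 0.0323² + 0.8710² = 0.009370 + 0.001043 + 0.758641 = 0.769054
B = 1 / 0.769054 = 1.3003
Bₛ = (B − 1)/(n − 1) = (1.3003 − 1)/(3 − 1) = 0.3003/2 = 0.1502

0.15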